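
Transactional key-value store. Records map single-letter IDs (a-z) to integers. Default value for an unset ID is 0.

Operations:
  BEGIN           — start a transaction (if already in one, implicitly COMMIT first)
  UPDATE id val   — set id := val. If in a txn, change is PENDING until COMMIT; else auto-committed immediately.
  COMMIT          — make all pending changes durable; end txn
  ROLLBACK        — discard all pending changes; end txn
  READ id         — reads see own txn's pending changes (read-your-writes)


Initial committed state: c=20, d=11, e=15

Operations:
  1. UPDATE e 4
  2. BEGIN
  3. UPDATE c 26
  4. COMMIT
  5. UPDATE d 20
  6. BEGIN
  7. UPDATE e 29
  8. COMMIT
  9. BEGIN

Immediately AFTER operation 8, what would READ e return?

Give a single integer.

Answer: 29

Derivation:
Initial committed: {c=20, d=11, e=15}
Op 1: UPDATE e=4 (auto-commit; committed e=4)
Op 2: BEGIN: in_txn=True, pending={}
Op 3: UPDATE c=26 (pending; pending now {c=26})
Op 4: COMMIT: merged ['c'] into committed; committed now {c=26, d=11, e=4}
Op 5: UPDATE d=20 (auto-commit; committed d=20)
Op 6: BEGIN: in_txn=True, pending={}
Op 7: UPDATE e=29 (pending; pending now {e=29})
Op 8: COMMIT: merged ['e'] into committed; committed now {c=26, d=20, e=29}
After op 8: visible(e) = 29 (pending={}, committed={c=26, d=20, e=29})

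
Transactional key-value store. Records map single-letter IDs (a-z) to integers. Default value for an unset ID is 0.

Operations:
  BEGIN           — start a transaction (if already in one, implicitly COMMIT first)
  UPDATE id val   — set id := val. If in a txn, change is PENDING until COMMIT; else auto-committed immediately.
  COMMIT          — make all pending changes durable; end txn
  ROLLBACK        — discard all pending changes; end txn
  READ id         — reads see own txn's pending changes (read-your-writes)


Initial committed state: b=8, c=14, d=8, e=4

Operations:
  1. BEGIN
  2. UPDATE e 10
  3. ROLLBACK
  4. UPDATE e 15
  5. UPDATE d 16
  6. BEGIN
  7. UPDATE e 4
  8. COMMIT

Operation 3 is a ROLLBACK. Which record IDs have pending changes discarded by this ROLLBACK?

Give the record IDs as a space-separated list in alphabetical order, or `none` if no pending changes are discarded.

Initial committed: {b=8, c=14, d=8, e=4}
Op 1: BEGIN: in_txn=True, pending={}
Op 2: UPDATE e=10 (pending; pending now {e=10})
Op 3: ROLLBACK: discarded pending ['e']; in_txn=False
Op 4: UPDATE e=15 (auto-commit; committed e=15)
Op 5: UPDATE d=16 (auto-commit; committed d=16)
Op 6: BEGIN: in_txn=True, pending={}
Op 7: UPDATE e=4 (pending; pending now {e=4})
Op 8: COMMIT: merged ['e'] into committed; committed now {b=8, c=14, d=16, e=4}
ROLLBACK at op 3 discards: ['e']

Answer: e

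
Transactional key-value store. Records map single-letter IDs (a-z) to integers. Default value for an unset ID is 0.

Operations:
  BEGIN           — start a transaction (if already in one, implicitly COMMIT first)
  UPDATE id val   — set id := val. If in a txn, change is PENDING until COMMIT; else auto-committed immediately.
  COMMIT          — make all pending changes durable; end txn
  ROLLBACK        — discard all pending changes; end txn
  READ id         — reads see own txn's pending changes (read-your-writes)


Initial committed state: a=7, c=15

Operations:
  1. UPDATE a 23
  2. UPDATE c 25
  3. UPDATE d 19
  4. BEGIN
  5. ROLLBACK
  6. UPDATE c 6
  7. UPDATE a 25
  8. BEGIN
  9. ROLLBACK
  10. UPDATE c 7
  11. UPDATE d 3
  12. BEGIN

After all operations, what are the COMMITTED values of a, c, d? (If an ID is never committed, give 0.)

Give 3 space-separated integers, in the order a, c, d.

Initial committed: {a=7, c=15}
Op 1: UPDATE a=23 (auto-commit; committed a=23)
Op 2: UPDATE c=25 (auto-commit; committed c=25)
Op 3: UPDATE d=19 (auto-commit; committed d=19)
Op 4: BEGIN: in_txn=True, pending={}
Op 5: ROLLBACK: discarded pending []; in_txn=False
Op 6: UPDATE c=6 (auto-commit; committed c=6)
Op 7: UPDATE a=25 (auto-commit; committed a=25)
Op 8: BEGIN: in_txn=True, pending={}
Op 9: ROLLBACK: discarded pending []; in_txn=False
Op 10: UPDATE c=7 (auto-commit; committed c=7)
Op 11: UPDATE d=3 (auto-commit; committed d=3)
Op 12: BEGIN: in_txn=True, pending={}
Final committed: {a=25, c=7, d=3}

Answer: 25 7 3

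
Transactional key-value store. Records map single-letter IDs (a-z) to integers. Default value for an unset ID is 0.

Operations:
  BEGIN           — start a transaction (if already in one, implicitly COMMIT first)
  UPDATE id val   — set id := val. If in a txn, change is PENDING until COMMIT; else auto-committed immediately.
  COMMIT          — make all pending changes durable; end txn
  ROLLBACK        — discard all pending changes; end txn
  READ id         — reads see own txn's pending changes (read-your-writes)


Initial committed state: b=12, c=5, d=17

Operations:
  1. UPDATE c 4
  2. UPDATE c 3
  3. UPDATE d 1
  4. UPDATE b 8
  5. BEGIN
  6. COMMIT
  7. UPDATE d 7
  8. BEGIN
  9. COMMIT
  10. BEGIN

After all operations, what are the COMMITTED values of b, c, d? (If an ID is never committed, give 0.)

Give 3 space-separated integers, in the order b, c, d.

Answer: 8 3 7

Derivation:
Initial committed: {b=12, c=5, d=17}
Op 1: UPDATE c=4 (auto-commit; committed c=4)
Op 2: UPDATE c=3 (auto-commit; committed c=3)
Op 3: UPDATE d=1 (auto-commit; committed d=1)
Op 4: UPDATE b=8 (auto-commit; committed b=8)
Op 5: BEGIN: in_txn=True, pending={}
Op 6: COMMIT: merged [] into committed; committed now {b=8, c=3, d=1}
Op 7: UPDATE d=7 (auto-commit; committed d=7)
Op 8: BEGIN: in_txn=True, pending={}
Op 9: COMMIT: merged [] into committed; committed now {b=8, c=3, d=7}
Op 10: BEGIN: in_txn=True, pending={}
Final committed: {b=8, c=3, d=7}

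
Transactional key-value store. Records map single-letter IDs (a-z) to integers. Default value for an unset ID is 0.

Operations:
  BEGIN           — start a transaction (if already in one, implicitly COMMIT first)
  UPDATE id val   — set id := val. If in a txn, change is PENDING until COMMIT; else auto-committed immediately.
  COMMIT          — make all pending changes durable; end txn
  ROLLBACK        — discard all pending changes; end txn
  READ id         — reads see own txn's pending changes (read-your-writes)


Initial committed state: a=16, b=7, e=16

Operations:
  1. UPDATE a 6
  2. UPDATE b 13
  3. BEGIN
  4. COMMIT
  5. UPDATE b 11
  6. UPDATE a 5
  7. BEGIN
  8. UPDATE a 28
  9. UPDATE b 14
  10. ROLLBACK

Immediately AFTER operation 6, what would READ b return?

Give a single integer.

Initial committed: {a=16, b=7, e=16}
Op 1: UPDATE a=6 (auto-commit; committed a=6)
Op 2: UPDATE b=13 (auto-commit; committed b=13)
Op 3: BEGIN: in_txn=True, pending={}
Op 4: COMMIT: merged [] into committed; committed now {a=6, b=13, e=16}
Op 5: UPDATE b=11 (auto-commit; committed b=11)
Op 6: UPDATE a=5 (auto-commit; committed a=5)
After op 6: visible(b) = 11 (pending={}, committed={a=5, b=11, e=16})

Answer: 11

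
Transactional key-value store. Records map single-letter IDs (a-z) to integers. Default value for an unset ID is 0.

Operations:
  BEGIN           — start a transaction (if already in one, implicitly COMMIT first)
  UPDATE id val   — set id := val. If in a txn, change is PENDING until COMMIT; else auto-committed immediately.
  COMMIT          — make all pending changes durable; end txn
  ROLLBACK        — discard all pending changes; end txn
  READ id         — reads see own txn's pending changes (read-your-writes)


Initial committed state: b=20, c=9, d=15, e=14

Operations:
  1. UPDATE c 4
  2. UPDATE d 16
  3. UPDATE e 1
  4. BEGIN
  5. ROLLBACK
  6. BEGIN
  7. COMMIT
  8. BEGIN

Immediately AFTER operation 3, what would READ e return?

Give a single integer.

Answer: 1

Derivation:
Initial committed: {b=20, c=9, d=15, e=14}
Op 1: UPDATE c=4 (auto-commit; committed c=4)
Op 2: UPDATE d=16 (auto-commit; committed d=16)
Op 3: UPDATE e=1 (auto-commit; committed e=1)
After op 3: visible(e) = 1 (pending={}, committed={b=20, c=4, d=16, e=1})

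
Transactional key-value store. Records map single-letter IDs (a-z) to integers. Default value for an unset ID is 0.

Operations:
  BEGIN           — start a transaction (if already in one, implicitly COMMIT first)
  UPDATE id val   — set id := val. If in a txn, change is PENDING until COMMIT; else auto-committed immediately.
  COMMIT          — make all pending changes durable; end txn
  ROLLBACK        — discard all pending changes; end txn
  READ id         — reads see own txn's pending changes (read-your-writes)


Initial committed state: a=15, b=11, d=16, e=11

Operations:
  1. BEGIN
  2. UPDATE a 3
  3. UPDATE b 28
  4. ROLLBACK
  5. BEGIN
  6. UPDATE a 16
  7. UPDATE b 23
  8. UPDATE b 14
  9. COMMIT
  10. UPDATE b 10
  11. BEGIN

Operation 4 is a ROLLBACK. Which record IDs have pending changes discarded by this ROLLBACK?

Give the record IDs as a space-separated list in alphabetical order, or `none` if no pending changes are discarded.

Initial committed: {a=15, b=11, d=16, e=11}
Op 1: BEGIN: in_txn=True, pending={}
Op 2: UPDATE a=3 (pending; pending now {a=3})
Op 3: UPDATE b=28 (pending; pending now {a=3, b=28})
Op 4: ROLLBACK: discarded pending ['a', 'b']; in_txn=False
Op 5: BEGIN: in_txn=True, pending={}
Op 6: UPDATE a=16 (pending; pending now {a=16})
Op 7: UPDATE b=23 (pending; pending now {a=16, b=23})
Op 8: UPDATE b=14 (pending; pending now {a=16, b=14})
Op 9: COMMIT: merged ['a', 'b'] into committed; committed now {a=16, b=14, d=16, e=11}
Op 10: UPDATE b=10 (auto-commit; committed b=10)
Op 11: BEGIN: in_txn=True, pending={}
ROLLBACK at op 4 discards: ['a', 'b']

Answer: a b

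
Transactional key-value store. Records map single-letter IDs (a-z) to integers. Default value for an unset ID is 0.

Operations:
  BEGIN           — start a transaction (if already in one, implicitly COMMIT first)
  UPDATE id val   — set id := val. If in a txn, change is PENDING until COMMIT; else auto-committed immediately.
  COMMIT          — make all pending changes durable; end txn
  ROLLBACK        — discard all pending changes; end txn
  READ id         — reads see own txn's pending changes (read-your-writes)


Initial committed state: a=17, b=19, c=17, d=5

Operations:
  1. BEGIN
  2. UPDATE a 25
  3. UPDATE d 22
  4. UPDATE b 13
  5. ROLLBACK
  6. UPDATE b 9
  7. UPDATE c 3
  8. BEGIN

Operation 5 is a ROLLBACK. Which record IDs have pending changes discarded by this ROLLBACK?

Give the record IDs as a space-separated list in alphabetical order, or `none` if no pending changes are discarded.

Initial committed: {a=17, b=19, c=17, d=5}
Op 1: BEGIN: in_txn=True, pending={}
Op 2: UPDATE a=25 (pending; pending now {a=25})
Op 3: UPDATE d=22 (pending; pending now {a=25, d=22})
Op 4: UPDATE b=13 (pending; pending now {a=25, b=13, d=22})
Op 5: ROLLBACK: discarded pending ['a', 'b', 'd']; in_txn=False
Op 6: UPDATE b=9 (auto-commit; committed b=9)
Op 7: UPDATE c=3 (auto-commit; committed c=3)
Op 8: BEGIN: in_txn=True, pending={}
ROLLBACK at op 5 discards: ['a', 'b', 'd']

Answer: a b d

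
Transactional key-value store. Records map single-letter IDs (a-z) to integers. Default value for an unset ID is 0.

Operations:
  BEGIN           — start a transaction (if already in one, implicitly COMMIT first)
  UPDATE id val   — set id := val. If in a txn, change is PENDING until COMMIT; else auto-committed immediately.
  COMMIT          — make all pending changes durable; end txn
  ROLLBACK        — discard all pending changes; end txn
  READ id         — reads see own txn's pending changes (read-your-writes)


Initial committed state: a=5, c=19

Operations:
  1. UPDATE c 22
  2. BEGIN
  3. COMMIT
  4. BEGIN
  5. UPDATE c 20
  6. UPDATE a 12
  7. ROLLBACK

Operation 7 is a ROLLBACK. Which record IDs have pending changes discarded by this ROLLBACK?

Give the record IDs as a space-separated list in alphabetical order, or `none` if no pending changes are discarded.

Answer: a c

Derivation:
Initial committed: {a=5, c=19}
Op 1: UPDATE c=22 (auto-commit; committed c=22)
Op 2: BEGIN: in_txn=True, pending={}
Op 3: COMMIT: merged [] into committed; committed now {a=5, c=22}
Op 4: BEGIN: in_txn=True, pending={}
Op 5: UPDATE c=20 (pending; pending now {c=20})
Op 6: UPDATE a=12 (pending; pending now {a=12, c=20})
Op 7: ROLLBACK: discarded pending ['a', 'c']; in_txn=False
ROLLBACK at op 7 discards: ['a', 'c']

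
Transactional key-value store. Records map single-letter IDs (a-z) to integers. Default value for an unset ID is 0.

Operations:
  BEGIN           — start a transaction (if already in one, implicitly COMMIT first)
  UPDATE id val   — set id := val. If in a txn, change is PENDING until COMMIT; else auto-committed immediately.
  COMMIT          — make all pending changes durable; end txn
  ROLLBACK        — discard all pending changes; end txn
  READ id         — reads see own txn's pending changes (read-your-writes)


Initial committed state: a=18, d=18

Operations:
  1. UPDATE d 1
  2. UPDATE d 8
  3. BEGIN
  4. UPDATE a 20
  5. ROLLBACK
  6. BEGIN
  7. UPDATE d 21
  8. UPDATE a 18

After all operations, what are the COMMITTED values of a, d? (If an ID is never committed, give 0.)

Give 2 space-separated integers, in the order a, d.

Answer: 18 8

Derivation:
Initial committed: {a=18, d=18}
Op 1: UPDATE d=1 (auto-commit; committed d=1)
Op 2: UPDATE d=8 (auto-commit; committed d=8)
Op 3: BEGIN: in_txn=True, pending={}
Op 4: UPDATE a=20 (pending; pending now {a=20})
Op 5: ROLLBACK: discarded pending ['a']; in_txn=False
Op 6: BEGIN: in_txn=True, pending={}
Op 7: UPDATE d=21 (pending; pending now {d=21})
Op 8: UPDATE a=18 (pending; pending now {a=18, d=21})
Final committed: {a=18, d=8}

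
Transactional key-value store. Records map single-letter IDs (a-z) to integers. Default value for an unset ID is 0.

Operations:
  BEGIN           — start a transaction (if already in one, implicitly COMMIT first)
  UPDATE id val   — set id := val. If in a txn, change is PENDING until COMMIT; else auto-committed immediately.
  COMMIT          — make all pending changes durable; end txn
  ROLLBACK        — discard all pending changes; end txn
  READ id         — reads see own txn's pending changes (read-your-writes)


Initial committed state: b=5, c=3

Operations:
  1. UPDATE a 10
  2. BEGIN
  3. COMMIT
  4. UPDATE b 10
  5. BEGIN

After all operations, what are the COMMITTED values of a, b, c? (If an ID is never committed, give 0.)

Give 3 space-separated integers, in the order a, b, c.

Answer: 10 10 3

Derivation:
Initial committed: {b=5, c=3}
Op 1: UPDATE a=10 (auto-commit; committed a=10)
Op 2: BEGIN: in_txn=True, pending={}
Op 3: COMMIT: merged [] into committed; committed now {a=10, b=5, c=3}
Op 4: UPDATE b=10 (auto-commit; committed b=10)
Op 5: BEGIN: in_txn=True, pending={}
Final committed: {a=10, b=10, c=3}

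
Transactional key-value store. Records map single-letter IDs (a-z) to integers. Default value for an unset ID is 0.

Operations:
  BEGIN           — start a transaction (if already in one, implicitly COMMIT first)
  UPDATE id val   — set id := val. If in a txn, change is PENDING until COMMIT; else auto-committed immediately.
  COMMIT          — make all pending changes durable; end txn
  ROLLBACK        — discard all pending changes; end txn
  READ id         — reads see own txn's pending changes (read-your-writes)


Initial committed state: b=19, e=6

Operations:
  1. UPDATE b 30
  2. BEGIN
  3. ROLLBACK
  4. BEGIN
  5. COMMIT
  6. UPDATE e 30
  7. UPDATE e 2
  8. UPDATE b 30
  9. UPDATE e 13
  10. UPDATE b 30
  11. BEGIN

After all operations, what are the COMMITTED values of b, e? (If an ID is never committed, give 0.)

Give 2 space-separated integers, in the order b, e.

Initial committed: {b=19, e=6}
Op 1: UPDATE b=30 (auto-commit; committed b=30)
Op 2: BEGIN: in_txn=True, pending={}
Op 3: ROLLBACK: discarded pending []; in_txn=False
Op 4: BEGIN: in_txn=True, pending={}
Op 5: COMMIT: merged [] into committed; committed now {b=30, e=6}
Op 6: UPDATE e=30 (auto-commit; committed e=30)
Op 7: UPDATE e=2 (auto-commit; committed e=2)
Op 8: UPDATE b=30 (auto-commit; committed b=30)
Op 9: UPDATE e=13 (auto-commit; committed e=13)
Op 10: UPDATE b=30 (auto-commit; committed b=30)
Op 11: BEGIN: in_txn=True, pending={}
Final committed: {b=30, e=13}

Answer: 30 13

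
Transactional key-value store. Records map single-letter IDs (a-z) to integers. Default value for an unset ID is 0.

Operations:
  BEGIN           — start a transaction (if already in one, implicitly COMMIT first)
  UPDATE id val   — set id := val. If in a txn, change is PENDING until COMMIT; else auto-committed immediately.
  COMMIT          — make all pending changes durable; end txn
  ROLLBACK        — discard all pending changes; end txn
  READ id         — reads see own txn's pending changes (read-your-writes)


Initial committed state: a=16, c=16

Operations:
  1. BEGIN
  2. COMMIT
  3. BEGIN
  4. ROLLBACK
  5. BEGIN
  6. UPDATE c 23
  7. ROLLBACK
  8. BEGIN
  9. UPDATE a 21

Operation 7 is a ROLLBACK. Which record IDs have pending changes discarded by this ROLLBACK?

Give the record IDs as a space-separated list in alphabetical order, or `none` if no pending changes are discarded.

Answer: c

Derivation:
Initial committed: {a=16, c=16}
Op 1: BEGIN: in_txn=True, pending={}
Op 2: COMMIT: merged [] into committed; committed now {a=16, c=16}
Op 3: BEGIN: in_txn=True, pending={}
Op 4: ROLLBACK: discarded pending []; in_txn=False
Op 5: BEGIN: in_txn=True, pending={}
Op 6: UPDATE c=23 (pending; pending now {c=23})
Op 7: ROLLBACK: discarded pending ['c']; in_txn=False
Op 8: BEGIN: in_txn=True, pending={}
Op 9: UPDATE a=21 (pending; pending now {a=21})
ROLLBACK at op 7 discards: ['c']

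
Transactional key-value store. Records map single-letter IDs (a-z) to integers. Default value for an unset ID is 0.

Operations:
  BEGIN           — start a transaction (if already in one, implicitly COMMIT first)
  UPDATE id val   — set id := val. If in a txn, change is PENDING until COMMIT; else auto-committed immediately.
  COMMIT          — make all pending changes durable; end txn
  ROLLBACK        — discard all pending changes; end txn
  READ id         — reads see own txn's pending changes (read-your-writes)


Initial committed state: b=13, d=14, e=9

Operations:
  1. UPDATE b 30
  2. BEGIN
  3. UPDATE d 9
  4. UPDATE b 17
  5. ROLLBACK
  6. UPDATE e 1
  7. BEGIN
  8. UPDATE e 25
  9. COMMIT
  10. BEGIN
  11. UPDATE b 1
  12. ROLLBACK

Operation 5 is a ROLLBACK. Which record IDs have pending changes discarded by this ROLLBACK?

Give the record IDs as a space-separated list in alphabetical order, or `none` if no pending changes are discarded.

Initial committed: {b=13, d=14, e=9}
Op 1: UPDATE b=30 (auto-commit; committed b=30)
Op 2: BEGIN: in_txn=True, pending={}
Op 3: UPDATE d=9 (pending; pending now {d=9})
Op 4: UPDATE b=17 (pending; pending now {b=17, d=9})
Op 5: ROLLBACK: discarded pending ['b', 'd']; in_txn=False
Op 6: UPDATE e=1 (auto-commit; committed e=1)
Op 7: BEGIN: in_txn=True, pending={}
Op 8: UPDATE e=25 (pending; pending now {e=25})
Op 9: COMMIT: merged ['e'] into committed; committed now {b=30, d=14, e=25}
Op 10: BEGIN: in_txn=True, pending={}
Op 11: UPDATE b=1 (pending; pending now {b=1})
Op 12: ROLLBACK: discarded pending ['b']; in_txn=False
ROLLBACK at op 5 discards: ['b', 'd']

Answer: b d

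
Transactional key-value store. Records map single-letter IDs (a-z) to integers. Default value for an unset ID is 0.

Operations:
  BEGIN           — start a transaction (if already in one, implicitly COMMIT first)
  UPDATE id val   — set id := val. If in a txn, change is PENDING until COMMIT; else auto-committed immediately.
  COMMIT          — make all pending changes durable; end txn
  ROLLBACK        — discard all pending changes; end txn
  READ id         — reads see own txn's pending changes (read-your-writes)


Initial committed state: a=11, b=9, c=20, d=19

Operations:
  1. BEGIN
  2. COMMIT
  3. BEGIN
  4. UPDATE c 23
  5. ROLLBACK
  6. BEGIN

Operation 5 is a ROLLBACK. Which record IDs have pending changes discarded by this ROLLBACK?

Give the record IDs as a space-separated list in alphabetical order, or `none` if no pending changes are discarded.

Answer: c

Derivation:
Initial committed: {a=11, b=9, c=20, d=19}
Op 1: BEGIN: in_txn=True, pending={}
Op 2: COMMIT: merged [] into committed; committed now {a=11, b=9, c=20, d=19}
Op 3: BEGIN: in_txn=True, pending={}
Op 4: UPDATE c=23 (pending; pending now {c=23})
Op 5: ROLLBACK: discarded pending ['c']; in_txn=False
Op 6: BEGIN: in_txn=True, pending={}
ROLLBACK at op 5 discards: ['c']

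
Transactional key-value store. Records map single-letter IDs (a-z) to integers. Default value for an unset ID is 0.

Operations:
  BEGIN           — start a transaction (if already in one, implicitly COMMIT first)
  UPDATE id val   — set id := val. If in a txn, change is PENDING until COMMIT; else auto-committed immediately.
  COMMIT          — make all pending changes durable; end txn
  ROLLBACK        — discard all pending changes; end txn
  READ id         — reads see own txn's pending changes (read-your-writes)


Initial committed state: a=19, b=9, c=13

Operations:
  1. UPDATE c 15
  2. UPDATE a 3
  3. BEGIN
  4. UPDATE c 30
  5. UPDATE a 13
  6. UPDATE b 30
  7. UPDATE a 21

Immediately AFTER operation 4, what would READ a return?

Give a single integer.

Answer: 3

Derivation:
Initial committed: {a=19, b=9, c=13}
Op 1: UPDATE c=15 (auto-commit; committed c=15)
Op 2: UPDATE a=3 (auto-commit; committed a=3)
Op 3: BEGIN: in_txn=True, pending={}
Op 4: UPDATE c=30 (pending; pending now {c=30})
After op 4: visible(a) = 3 (pending={c=30}, committed={a=3, b=9, c=15})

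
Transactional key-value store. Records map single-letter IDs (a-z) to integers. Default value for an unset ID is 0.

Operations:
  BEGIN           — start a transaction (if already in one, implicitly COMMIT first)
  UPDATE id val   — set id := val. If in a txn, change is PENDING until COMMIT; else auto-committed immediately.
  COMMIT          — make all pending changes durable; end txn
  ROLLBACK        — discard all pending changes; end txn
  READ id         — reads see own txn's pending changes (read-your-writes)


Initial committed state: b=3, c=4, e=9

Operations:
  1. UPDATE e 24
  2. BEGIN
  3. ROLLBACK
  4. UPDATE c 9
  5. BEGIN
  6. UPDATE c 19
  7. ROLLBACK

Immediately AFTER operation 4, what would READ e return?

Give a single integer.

Answer: 24

Derivation:
Initial committed: {b=3, c=4, e=9}
Op 1: UPDATE e=24 (auto-commit; committed e=24)
Op 2: BEGIN: in_txn=True, pending={}
Op 3: ROLLBACK: discarded pending []; in_txn=False
Op 4: UPDATE c=9 (auto-commit; committed c=9)
After op 4: visible(e) = 24 (pending={}, committed={b=3, c=9, e=24})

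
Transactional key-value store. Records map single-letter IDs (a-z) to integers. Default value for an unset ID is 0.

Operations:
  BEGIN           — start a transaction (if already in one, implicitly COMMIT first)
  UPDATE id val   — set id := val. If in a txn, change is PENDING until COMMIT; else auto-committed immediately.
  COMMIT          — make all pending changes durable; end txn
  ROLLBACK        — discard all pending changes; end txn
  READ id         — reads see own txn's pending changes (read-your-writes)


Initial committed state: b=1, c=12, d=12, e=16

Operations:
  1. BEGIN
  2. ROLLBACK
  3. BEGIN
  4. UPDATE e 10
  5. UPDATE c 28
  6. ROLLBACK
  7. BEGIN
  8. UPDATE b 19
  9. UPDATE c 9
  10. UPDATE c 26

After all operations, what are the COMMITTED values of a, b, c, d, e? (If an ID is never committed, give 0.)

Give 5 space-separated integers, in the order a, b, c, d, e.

Answer: 0 1 12 12 16

Derivation:
Initial committed: {b=1, c=12, d=12, e=16}
Op 1: BEGIN: in_txn=True, pending={}
Op 2: ROLLBACK: discarded pending []; in_txn=False
Op 3: BEGIN: in_txn=True, pending={}
Op 4: UPDATE e=10 (pending; pending now {e=10})
Op 5: UPDATE c=28 (pending; pending now {c=28, e=10})
Op 6: ROLLBACK: discarded pending ['c', 'e']; in_txn=False
Op 7: BEGIN: in_txn=True, pending={}
Op 8: UPDATE b=19 (pending; pending now {b=19})
Op 9: UPDATE c=9 (pending; pending now {b=19, c=9})
Op 10: UPDATE c=26 (pending; pending now {b=19, c=26})
Final committed: {b=1, c=12, d=12, e=16}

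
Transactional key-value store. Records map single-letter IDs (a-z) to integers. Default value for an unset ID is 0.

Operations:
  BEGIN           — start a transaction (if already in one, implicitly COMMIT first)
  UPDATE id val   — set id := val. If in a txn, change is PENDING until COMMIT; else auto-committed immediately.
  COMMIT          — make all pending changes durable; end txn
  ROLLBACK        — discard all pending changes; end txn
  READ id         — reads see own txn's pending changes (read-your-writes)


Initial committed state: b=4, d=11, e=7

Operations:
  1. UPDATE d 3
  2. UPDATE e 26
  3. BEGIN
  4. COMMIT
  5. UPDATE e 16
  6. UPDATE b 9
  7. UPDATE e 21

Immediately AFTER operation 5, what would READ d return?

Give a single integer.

Answer: 3

Derivation:
Initial committed: {b=4, d=11, e=7}
Op 1: UPDATE d=3 (auto-commit; committed d=3)
Op 2: UPDATE e=26 (auto-commit; committed e=26)
Op 3: BEGIN: in_txn=True, pending={}
Op 4: COMMIT: merged [] into committed; committed now {b=4, d=3, e=26}
Op 5: UPDATE e=16 (auto-commit; committed e=16)
After op 5: visible(d) = 3 (pending={}, committed={b=4, d=3, e=16})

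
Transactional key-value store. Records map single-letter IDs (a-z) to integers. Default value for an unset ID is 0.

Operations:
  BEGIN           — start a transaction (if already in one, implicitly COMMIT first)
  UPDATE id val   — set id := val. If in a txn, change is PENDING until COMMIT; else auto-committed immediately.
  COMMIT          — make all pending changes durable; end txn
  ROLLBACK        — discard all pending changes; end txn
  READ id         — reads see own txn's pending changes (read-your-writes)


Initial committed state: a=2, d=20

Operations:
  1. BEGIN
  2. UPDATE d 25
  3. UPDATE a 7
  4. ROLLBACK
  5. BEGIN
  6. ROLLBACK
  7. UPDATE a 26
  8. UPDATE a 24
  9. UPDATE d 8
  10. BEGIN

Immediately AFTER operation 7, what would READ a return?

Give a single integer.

Initial committed: {a=2, d=20}
Op 1: BEGIN: in_txn=True, pending={}
Op 2: UPDATE d=25 (pending; pending now {d=25})
Op 3: UPDATE a=7 (pending; pending now {a=7, d=25})
Op 4: ROLLBACK: discarded pending ['a', 'd']; in_txn=False
Op 5: BEGIN: in_txn=True, pending={}
Op 6: ROLLBACK: discarded pending []; in_txn=False
Op 7: UPDATE a=26 (auto-commit; committed a=26)
After op 7: visible(a) = 26 (pending={}, committed={a=26, d=20})

Answer: 26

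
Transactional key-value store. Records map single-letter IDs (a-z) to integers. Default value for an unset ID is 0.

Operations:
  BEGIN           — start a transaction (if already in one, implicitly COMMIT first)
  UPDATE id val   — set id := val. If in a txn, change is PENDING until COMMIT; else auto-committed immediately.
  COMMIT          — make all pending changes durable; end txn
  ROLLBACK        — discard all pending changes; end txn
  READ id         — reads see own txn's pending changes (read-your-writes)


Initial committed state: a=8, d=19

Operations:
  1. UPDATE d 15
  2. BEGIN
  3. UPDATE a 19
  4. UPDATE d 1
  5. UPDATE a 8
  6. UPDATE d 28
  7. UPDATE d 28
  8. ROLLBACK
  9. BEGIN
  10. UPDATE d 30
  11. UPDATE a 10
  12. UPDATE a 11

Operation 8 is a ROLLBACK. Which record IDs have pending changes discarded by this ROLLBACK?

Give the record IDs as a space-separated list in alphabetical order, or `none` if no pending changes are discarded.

Initial committed: {a=8, d=19}
Op 1: UPDATE d=15 (auto-commit; committed d=15)
Op 2: BEGIN: in_txn=True, pending={}
Op 3: UPDATE a=19 (pending; pending now {a=19})
Op 4: UPDATE d=1 (pending; pending now {a=19, d=1})
Op 5: UPDATE a=8 (pending; pending now {a=8, d=1})
Op 6: UPDATE d=28 (pending; pending now {a=8, d=28})
Op 7: UPDATE d=28 (pending; pending now {a=8, d=28})
Op 8: ROLLBACK: discarded pending ['a', 'd']; in_txn=False
Op 9: BEGIN: in_txn=True, pending={}
Op 10: UPDATE d=30 (pending; pending now {d=30})
Op 11: UPDATE a=10 (pending; pending now {a=10, d=30})
Op 12: UPDATE a=11 (pending; pending now {a=11, d=30})
ROLLBACK at op 8 discards: ['a', 'd']

Answer: a d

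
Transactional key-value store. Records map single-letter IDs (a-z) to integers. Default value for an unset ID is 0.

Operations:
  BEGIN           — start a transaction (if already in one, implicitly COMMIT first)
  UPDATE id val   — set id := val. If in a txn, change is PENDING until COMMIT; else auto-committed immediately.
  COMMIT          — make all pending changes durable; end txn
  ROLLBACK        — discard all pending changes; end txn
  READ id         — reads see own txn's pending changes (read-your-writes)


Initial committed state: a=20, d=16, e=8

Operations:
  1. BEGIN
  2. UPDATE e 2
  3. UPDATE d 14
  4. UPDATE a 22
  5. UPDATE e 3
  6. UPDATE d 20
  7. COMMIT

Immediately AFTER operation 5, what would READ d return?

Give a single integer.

Answer: 14

Derivation:
Initial committed: {a=20, d=16, e=8}
Op 1: BEGIN: in_txn=True, pending={}
Op 2: UPDATE e=2 (pending; pending now {e=2})
Op 3: UPDATE d=14 (pending; pending now {d=14, e=2})
Op 4: UPDATE a=22 (pending; pending now {a=22, d=14, e=2})
Op 5: UPDATE e=3 (pending; pending now {a=22, d=14, e=3})
After op 5: visible(d) = 14 (pending={a=22, d=14, e=3}, committed={a=20, d=16, e=8})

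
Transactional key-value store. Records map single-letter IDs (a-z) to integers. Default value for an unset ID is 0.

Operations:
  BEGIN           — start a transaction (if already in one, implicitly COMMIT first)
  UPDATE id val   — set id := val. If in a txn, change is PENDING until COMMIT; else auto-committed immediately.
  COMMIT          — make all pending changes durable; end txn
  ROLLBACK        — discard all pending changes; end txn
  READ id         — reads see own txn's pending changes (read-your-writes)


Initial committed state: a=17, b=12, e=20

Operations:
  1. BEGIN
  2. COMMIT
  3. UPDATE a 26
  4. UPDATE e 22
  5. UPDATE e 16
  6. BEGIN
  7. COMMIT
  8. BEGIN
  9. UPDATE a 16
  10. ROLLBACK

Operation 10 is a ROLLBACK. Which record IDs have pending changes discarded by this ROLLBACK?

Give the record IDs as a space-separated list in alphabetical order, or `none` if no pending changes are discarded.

Initial committed: {a=17, b=12, e=20}
Op 1: BEGIN: in_txn=True, pending={}
Op 2: COMMIT: merged [] into committed; committed now {a=17, b=12, e=20}
Op 3: UPDATE a=26 (auto-commit; committed a=26)
Op 4: UPDATE e=22 (auto-commit; committed e=22)
Op 5: UPDATE e=16 (auto-commit; committed e=16)
Op 6: BEGIN: in_txn=True, pending={}
Op 7: COMMIT: merged [] into committed; committed now {a=26, b=12, e=16}
Op 8: BEGIN: in_txn=True, pending={}
Op 9: UPDATE a=16 (pending; pending now {a=16})
Op 10: ROLLBACK: discarded pending ['a']; in_txn=False
ROLLBACK at op 10 discards: ['a']

Answer: a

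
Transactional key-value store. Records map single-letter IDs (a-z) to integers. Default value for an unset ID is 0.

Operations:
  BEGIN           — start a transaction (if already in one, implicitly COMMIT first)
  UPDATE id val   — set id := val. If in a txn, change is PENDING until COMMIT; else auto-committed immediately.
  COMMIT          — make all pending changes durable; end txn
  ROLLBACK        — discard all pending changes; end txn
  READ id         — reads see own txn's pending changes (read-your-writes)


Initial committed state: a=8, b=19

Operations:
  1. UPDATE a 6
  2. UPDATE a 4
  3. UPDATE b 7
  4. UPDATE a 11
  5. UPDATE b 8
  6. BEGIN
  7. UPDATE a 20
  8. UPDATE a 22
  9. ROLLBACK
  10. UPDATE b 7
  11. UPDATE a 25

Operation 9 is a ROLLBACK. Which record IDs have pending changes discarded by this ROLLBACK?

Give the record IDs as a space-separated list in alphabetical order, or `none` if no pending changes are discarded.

Initial committed: {a=8, b=19}
Op 1: UPDATE a=6 (auto-commit; committed a=6)
Op 2: UPDATE a=4 (auto-commit; committed a=4)
Op 3: UPDATE b=7 (auto-commit; committed b=7)
Op 4: UPDATE a=11 (auto-commit; committed a=11)
Op 5: UPDATE b=8 (auto-commit; committed b=8)
Op 6: BEGIN: in_txn=True, pending={}
Op 7: UPDATE a=20 (pending; pending now {a=20})
Op 8: UPDATE a=22 (pending; pending now {a=22})
Op 9: ROLLBACK: discarded pending ['a']; in_txn=False
Op 10: UPDATE b=7 (auto-commit; committed b=7)
Op 11: UPDATE a=25 (auto-commit; committed a=25)
ROLLBACK at op 9 discards: ['a']

Answer: a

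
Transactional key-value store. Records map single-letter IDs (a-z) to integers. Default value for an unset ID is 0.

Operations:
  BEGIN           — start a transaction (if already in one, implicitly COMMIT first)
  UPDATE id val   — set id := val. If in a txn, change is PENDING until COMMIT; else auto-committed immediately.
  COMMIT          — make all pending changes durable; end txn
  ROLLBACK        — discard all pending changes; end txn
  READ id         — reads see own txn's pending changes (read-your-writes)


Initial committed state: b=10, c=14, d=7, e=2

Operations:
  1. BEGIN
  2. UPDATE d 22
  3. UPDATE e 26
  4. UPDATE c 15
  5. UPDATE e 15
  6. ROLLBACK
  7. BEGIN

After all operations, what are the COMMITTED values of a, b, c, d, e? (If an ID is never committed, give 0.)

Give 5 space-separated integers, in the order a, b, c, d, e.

Answer: 0 10 14 7 2

Derivation:
Initial committed: {b=10, c=14, d=7, e=2}
Op 1: BEGIN: in_txn=True, pending={}
Op 2: UPDATE d=22 (pending; pending now {d=22})
Op 3: UPDATE e=26 (pending; pending now {d=22, e=26})
Op 4: UPDATE c=15 (pending; pending now {c=15, d=22, e=26})
Op 5: UPDATE e=15 (pending; pending now {c=15, d=22, e=15})
Op 6: ROLLBACK: discarded pending ['c', 'd', 'e']; in_txn=False
Op 7: BEGIN: in_txn=True, pending={}
Final committed: {b=10, c=14, d=7, e=2}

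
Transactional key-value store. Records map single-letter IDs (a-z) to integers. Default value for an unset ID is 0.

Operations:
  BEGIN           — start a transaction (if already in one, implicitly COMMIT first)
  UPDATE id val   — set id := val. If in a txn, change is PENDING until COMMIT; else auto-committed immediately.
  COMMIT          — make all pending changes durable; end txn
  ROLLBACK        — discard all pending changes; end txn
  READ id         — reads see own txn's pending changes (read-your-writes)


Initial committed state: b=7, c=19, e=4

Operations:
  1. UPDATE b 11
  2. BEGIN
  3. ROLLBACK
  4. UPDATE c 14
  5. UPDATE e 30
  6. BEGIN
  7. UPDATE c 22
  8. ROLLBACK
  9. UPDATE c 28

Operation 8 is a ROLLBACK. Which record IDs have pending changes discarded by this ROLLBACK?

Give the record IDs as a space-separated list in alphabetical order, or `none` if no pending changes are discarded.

Answer: c

Derivation:
Initial committed: {b=7, c=19, e=4}
Op 1: UPDATE b=11 (auto-commit; committed b=11)
Op 2: BEGIN: in_txn=True, pending={}
Op 3: ROLLBACK: discarded pending []; in_txn=False
Op 4: UPDATE c=14 (auto-commit; committed c=14)
Op 5: UPDATE e=30 (auto-commit; committed e=30)
Op 6: BEGIN: in_txn=True, pending={}
Op 7: UPDATE c=22 (pending; pending now {c=22})
Op 8: ROLLBACK: discarded pending ['c']; in_txn=False
Op 9: UPDATE c=28 (auto-commit; committed c=28)
ROLLBACK at op 8 discards: ['c']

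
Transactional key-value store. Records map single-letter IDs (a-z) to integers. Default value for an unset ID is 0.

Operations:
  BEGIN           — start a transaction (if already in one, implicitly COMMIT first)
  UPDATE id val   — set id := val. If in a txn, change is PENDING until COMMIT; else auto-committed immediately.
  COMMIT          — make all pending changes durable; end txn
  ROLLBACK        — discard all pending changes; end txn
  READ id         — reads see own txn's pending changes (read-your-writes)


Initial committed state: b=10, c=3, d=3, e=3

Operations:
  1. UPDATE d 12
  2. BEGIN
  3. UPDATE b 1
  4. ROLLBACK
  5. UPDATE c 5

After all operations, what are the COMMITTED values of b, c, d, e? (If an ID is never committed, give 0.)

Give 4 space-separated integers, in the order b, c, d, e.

Initial committed: {b=10, c=3, d=3, e=3}
Op 1: UPDATE d=12 (auto-commit; committed d=12)
Op 2: BEGIN: in_txn=True, pending={}
Op 3: UPDATE b=1 (pending; pending now {b=1})
Op 4: ROLLBACK: discarded pending ['b']; in_txn=False
Op 5: UPDATE c=5 (auto-commit; committed c=5)
Final committed: {b=10, c=5, d=12, e=3}

Answer: 10 5 12 3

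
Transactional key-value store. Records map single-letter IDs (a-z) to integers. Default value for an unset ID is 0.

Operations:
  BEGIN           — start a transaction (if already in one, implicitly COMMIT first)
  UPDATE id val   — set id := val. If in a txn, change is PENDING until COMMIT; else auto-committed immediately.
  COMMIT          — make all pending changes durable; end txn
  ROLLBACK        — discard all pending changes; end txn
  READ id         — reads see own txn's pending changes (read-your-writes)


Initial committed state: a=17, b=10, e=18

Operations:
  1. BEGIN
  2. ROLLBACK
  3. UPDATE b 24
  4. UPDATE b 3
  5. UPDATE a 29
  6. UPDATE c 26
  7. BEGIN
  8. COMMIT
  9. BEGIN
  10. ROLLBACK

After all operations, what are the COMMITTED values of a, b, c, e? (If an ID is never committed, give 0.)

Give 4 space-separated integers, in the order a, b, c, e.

Initial committed: {a=17, b=10, e=18}
Op 1: BEGIN: in_txn=True, pending={}
Op 2: ROLLBACK: discarded pending []; in_txn=False
Op 3: UPDATE b=24 (auto-commit; committed b=24)
Op 4: UPDATE b=3 (auto-commit; committed b=3)
Op 5: UPDATE a=29 (auto-commit; committed a=29)
Op 6: UPDATE c=26 (auto-commit; committed c=26)
Op 7: BEGIN: in_txn=True, pending={}
Op 8: COMMIT: merged [] into committed; committed now {a=29, b=3, c=26, e=18}
Op 9: BEGIN: in_txn=True, pending={}
Op 10: ROLLBACK: discarded pending []; in_txn=False
Final committed: {a=29, b=3, c=26, e=18}

Answer: 29 3 26 18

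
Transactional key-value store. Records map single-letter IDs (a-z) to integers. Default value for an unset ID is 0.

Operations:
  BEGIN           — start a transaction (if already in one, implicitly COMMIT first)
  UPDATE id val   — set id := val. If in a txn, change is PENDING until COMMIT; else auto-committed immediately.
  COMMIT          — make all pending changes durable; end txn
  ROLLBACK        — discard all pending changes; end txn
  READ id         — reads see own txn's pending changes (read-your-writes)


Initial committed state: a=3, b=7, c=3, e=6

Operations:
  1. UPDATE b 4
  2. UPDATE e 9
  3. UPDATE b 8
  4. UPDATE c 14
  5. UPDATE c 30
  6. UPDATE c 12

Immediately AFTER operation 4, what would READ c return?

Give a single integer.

Answer: 14

Derivation:
Initial committed: {a=3, b=7, c=3, e=6}
Op 1: UPDATE b=4 (auto-commit; committed b=4)
Op 2: UPDATE e=9 (auto-commit; committed e=9)
Op 3: UPDATE b=8 (auto-commit; committed b=8)
Op 4: UPDATE c=14 (auto-commit; committed c=14)
After op 4: visible(c) = 14 (pending={}, committed={a=3, b=8, c=14, e=9})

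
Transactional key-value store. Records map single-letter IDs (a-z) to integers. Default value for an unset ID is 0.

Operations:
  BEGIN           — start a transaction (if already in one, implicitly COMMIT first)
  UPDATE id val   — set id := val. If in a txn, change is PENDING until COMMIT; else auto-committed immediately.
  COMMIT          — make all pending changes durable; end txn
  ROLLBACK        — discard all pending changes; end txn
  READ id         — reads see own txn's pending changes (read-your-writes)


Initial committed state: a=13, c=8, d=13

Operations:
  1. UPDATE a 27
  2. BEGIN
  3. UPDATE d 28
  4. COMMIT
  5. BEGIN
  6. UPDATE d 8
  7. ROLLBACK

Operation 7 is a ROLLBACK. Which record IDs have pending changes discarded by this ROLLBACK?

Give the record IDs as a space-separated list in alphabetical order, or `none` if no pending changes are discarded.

Answer: d

Derivation:
Initial committed: {a=13, c=8, d=13}
Op 1: UPDATE a=27 (auto-commit; committed a=27)
Op 2: BEGIN: in_txn=True, pending={}
Op 3: UPDATE d=28 (pending; pending now {d=28})
Op 4: COMMIT: merged ['d'] into committed; committed now {a=27, c=8, d=28}
Op 5: BEGIN: in_txn=True, pending={}
Op 6: UPDATE d=8 (pending; pending now {d=8})
Op 7: ROLLBACK: discarded pending ['d']; in_txn=False
ROLLBACK at op 7 discards: ['d']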